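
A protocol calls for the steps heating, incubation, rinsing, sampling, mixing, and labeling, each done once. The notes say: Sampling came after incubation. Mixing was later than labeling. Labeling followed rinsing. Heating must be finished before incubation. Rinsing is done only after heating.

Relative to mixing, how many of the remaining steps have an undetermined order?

Forced before mixing: heating, labeling, and rinsing.
That leaves incubation and sampling with no forced order relative to mixing — 2.

2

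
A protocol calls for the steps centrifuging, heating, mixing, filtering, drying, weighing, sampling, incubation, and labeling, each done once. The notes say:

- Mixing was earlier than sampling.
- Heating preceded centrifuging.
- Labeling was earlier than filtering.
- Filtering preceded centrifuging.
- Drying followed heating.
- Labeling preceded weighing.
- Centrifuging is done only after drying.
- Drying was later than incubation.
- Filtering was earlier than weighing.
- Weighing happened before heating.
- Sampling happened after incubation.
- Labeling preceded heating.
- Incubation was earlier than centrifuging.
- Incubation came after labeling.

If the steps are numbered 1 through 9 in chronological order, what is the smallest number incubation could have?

Labeling must come before incubation — 1 forced predecessor.
Nothing else is forced ahead of incubation, so its earliest slot is position 1 + 1 = 2.

2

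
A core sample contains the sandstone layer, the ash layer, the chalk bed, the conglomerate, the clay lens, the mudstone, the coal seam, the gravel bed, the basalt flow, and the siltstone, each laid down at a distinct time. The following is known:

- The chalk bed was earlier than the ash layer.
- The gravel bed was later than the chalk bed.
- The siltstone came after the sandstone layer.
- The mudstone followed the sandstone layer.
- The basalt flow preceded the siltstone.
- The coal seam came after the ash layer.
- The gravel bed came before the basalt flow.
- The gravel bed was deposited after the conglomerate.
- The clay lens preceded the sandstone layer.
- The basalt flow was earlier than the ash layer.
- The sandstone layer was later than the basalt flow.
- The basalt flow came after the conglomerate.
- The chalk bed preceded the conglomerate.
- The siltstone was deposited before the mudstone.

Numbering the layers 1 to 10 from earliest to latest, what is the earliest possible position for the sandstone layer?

6

The basalt flow, the chalk bed, the clay lens, the conglomerate, and the gravel bed must all come before the sandstone layer — 5 forced predecessors.
Nothing else is forced ahead of the sandstone layer, so its earliest slot is position 5 + 1 = 6.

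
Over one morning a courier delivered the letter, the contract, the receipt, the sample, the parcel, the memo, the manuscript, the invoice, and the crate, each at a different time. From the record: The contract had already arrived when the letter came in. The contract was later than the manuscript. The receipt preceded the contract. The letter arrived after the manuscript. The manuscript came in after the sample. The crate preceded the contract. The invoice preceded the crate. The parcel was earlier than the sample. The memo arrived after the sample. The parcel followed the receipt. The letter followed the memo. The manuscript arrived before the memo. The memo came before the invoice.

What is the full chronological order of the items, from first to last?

the receipt, the parcel, the sample, the manuscript, the memo, the invoice, the crate, the contract, the letter

The constraints fix every adjacent pair, so only one ordering works:
the receipt → the parcel → the sample → the manuscript → the memo → the invoice → the crate → the contract → the letter.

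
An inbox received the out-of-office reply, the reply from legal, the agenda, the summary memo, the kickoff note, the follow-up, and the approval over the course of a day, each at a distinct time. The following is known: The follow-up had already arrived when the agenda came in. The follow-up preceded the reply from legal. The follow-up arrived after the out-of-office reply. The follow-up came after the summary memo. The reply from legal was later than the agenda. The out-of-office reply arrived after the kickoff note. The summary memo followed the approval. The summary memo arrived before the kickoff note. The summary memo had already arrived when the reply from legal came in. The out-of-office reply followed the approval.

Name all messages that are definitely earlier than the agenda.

Directly stated before the agenda: the follow-up.
The approval reaches the agenda via the approval → the out-of-office reply → the follow-up → the agenda.
The kickoff note reaches the agenda via the kickoff note → the out-of-office reply → the follow-up → the agenda.
The out-of-office reply reaches the agenda via the out-of-office reply → the follow-up → the agenda.
Likewise the summary memo reaches the agenda by chaining the stated constraints.

the approval, the follow-up, the kickoff note, the out-of-office reply, the summary memo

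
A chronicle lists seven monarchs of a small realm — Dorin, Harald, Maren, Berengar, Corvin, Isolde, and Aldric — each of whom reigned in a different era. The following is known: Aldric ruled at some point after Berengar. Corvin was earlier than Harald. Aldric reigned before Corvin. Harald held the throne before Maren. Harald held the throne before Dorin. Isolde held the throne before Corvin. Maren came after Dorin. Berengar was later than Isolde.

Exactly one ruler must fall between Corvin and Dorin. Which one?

Tracing the constraints gives Corvin → Harald → Dorin, so Harald sits after Corvin and before Dorin.
No other ruler is forced both after Corvin and before Dorin.

Harald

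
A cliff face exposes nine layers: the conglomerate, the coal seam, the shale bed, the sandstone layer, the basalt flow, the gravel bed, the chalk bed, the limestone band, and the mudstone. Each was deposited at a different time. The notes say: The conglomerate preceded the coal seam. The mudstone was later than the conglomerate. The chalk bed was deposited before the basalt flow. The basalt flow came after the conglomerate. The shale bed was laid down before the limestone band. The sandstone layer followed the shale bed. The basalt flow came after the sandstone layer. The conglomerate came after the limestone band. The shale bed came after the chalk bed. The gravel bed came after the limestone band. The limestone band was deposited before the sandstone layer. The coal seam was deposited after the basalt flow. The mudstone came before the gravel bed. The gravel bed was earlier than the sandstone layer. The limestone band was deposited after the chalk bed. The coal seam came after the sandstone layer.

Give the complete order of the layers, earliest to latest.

The constraints fix every adjacent pair, so only one ordering works:
the chalk bed → the shale bed → the limestone band → the conglomerate → the mudstone → the gravel bed → the sandstone layer → the basalt flow → the coal seam.

the chalk bed, the shale bed, the limestone band, the conglomerate, the mudstone, the gravel bed, the sandstone layer, the basalt flow, the coal seam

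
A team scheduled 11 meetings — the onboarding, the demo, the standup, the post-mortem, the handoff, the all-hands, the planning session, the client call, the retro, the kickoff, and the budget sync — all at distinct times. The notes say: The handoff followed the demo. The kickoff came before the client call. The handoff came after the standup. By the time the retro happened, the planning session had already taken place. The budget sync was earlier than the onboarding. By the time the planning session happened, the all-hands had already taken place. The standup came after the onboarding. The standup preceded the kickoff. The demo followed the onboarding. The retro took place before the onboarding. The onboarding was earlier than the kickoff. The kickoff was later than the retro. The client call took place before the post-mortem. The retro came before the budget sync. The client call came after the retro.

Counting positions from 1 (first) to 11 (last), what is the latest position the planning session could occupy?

2

The planning session must come before the budget sync, the client call, the demo, the handoff, the kickoff, the onboarding, the post-mortem, the retro, and the standup — 9 meetings forced after it.
Everything else can be placed before the planning session in some valid order, so the planning session can sit as late as position 11 − 9 = 2.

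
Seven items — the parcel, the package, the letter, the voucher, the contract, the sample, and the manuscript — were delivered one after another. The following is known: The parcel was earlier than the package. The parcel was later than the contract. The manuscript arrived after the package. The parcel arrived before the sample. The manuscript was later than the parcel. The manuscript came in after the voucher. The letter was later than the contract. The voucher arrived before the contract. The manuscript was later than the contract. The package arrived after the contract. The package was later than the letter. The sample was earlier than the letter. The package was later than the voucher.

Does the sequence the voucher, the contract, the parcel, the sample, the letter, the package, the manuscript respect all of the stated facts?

yes

Check each stated constraint against the proposed order — e.g. the voucher is ahead of the package; the voucher is ahead of the manuscript. Every pair is in the required order; nothing is violated.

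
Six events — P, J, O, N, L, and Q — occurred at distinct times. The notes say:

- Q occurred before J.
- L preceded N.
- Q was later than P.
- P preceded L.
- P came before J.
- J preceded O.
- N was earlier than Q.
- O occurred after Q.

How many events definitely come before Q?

3

Directly stated before Q: N and P.
L reaches Q via L → N → Q.
That's L, N, and P — 3 in all.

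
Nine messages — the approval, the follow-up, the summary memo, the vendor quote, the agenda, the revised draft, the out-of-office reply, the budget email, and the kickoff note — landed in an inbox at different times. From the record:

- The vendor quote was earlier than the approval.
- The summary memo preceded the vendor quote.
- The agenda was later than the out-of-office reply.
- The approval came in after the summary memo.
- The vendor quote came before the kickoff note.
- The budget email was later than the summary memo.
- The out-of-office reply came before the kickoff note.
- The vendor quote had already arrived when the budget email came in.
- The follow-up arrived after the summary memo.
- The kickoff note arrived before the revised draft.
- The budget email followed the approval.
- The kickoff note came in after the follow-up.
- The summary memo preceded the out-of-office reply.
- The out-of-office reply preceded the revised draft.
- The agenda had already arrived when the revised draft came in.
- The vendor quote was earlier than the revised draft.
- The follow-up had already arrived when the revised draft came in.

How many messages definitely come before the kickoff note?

4

Directly stated before the kickoff note: the follow-up, the out-of-office reply, and the vendor quote.
The summary memo reaches the kickoff note via the summary memo → the follow-up → the kickoff note.
No chain forces the agenda (or any of the others) ahead of the kickoff note.
That's the follow-up, the out-of-office reply, the summary memo, and the vendor quote — 4 in all.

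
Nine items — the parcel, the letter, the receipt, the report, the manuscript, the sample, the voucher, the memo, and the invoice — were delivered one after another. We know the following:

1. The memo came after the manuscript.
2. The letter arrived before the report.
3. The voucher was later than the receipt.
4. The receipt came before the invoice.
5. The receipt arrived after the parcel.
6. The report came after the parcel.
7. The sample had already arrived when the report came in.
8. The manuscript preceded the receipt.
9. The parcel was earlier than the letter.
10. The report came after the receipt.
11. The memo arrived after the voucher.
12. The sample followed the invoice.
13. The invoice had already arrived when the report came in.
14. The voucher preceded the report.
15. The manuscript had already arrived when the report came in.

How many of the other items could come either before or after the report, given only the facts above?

Forced before the report: the invoice, the letter, the manuscript, the parcel, the receipt, the sample, and the voucher.
That leaves the memo with no forced order relative to the report — 1.

1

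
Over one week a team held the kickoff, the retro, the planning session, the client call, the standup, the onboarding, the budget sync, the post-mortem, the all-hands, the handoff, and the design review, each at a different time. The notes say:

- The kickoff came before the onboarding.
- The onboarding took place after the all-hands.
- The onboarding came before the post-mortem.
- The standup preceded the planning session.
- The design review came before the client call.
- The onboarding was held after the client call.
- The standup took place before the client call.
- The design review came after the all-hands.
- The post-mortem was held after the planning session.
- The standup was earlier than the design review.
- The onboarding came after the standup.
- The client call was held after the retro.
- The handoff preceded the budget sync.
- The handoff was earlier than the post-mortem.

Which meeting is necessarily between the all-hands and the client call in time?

Tracing the constraints gives the all-hands → the design review → the client call, so the design review sits after the all-hands and before the client call.
No other meeting is forced both after the all-hands and before the client call.

the design review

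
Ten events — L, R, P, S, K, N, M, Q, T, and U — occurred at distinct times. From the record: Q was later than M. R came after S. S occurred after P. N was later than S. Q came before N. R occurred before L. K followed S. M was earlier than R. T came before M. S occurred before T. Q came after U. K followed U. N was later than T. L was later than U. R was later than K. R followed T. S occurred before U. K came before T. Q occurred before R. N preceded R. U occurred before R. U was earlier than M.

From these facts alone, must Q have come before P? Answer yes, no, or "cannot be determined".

no

Tracing the constraints gives P → S → U → Q, so P must come before Q.
That means Q cannot be before P.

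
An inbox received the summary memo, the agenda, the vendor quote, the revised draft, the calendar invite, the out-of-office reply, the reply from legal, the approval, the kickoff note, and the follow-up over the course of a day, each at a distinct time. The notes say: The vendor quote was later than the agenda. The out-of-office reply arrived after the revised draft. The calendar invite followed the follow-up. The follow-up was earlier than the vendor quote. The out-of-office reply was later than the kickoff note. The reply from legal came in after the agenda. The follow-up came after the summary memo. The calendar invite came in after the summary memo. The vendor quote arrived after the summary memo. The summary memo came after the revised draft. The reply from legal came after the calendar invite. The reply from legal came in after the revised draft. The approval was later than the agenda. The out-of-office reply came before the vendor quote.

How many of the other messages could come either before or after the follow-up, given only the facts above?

Forced before the follow-up: the revised draft and the summary memo; forced after the follow-up: the calendar invite, the reply from legal, and the vendor quote.
That leaves the agenda, the approval, the kickoff note, and the out-of-office reply with no forced order relative to the follow-up — 4.

4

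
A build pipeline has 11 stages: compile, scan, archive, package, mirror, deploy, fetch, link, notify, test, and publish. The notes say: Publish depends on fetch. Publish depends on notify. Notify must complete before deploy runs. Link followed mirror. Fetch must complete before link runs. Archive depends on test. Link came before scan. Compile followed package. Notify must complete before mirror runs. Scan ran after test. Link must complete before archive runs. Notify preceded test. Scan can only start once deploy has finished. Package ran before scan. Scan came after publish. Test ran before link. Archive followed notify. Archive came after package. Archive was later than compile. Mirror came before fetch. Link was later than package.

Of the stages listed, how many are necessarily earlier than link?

5

Directly stated before link: fetch, mirror, package, and test.
Notify reaches link via notify → mirror → link.
That's fetch, mirror, notify, package, and test — 5 in all.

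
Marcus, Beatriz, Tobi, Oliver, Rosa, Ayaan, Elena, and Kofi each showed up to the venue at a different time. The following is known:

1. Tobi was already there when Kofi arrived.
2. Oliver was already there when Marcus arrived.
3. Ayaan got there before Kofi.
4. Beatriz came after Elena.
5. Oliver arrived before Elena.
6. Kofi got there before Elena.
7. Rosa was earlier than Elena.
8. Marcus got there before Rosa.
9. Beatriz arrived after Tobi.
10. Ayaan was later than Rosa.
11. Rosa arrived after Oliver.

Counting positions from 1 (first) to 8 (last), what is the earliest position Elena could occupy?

7

Ayaan, Kofi, Marcus, Oliver, Rosa, and Tobi must all come before Elena — 6 forced predecessors.
Nothing else is forced ahead of Elena, so their earliest slot is position 6 + 1 = 7.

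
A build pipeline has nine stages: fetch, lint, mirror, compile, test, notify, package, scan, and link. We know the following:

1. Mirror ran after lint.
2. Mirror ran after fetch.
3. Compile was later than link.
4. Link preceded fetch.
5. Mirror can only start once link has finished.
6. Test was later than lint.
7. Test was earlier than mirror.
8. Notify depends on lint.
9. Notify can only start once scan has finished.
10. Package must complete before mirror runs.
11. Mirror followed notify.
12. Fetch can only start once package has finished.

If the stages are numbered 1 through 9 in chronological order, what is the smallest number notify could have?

3

Lint and scan must both come before notify — 2 forced predecessors.
Nothing else is forced ahead of notify, so its earliest slot is position 2 + 1 = 3.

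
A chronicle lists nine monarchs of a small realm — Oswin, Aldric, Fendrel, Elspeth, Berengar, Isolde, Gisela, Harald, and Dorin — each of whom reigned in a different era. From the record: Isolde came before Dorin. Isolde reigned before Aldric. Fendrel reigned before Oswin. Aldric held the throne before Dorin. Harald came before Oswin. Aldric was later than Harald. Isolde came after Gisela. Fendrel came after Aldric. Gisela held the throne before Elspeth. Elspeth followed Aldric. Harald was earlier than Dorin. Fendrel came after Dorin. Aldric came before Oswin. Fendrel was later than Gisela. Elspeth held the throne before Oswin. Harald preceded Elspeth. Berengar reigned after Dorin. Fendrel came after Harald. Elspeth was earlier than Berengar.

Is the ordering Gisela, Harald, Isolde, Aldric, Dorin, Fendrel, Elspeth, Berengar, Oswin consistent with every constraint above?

Check each stated constraint against the proposed order — e.g. Gisela is ahead of Elspeth; Harald is ahead of Oswin. Every pair is in the required order; nothing is violated.

yes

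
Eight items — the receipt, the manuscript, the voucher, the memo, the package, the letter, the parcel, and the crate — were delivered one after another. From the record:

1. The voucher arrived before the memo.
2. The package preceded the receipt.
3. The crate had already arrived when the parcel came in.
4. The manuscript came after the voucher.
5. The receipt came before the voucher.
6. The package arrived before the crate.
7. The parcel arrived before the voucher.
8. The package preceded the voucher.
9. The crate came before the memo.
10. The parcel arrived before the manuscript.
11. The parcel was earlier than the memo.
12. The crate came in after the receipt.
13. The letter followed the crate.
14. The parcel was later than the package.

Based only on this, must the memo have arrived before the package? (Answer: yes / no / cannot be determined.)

no

Tracing the constraints gives the package → the crate → the memo, so the package must come before the memo.
That means the memo cannot be before the package.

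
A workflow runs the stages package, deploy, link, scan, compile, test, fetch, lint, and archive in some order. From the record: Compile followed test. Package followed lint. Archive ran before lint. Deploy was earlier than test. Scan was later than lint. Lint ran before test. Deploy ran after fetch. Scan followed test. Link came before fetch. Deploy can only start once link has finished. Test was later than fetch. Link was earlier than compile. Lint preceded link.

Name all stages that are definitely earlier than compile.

archive, deploy, fetch, link, lint, test

Directly stated before compile: link and test.
Archive reaches compile via archive → lint → test → compile.
Deploy reaches compile via deploy → test → compile.
Fetch reaches compile via fetch → test → compile.
Likewise lint reaches compile by chaining the stated constraints.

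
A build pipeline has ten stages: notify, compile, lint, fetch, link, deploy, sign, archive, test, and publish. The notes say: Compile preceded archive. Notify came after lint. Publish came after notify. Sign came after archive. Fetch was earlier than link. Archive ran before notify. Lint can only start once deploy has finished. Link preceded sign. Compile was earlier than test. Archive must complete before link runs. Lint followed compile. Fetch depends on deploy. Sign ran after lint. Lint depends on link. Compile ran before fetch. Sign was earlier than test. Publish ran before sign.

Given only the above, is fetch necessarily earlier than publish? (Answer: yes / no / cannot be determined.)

Chain the constraints: fetch → link → lint → notify → publish. Each link is directly stated, so fetch comes before publish.

yes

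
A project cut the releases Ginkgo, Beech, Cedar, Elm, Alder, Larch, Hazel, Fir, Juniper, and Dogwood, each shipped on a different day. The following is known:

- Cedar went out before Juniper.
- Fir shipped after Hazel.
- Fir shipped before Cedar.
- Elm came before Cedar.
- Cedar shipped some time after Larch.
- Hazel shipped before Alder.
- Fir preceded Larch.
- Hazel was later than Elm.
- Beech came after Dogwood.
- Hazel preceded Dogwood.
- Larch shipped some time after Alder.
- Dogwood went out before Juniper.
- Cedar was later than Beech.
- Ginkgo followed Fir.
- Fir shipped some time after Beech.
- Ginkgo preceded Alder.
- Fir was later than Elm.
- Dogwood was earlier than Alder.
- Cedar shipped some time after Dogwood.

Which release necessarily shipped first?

Elm

Elm has a chain of constraints placing it before every other release, so Elm must be first.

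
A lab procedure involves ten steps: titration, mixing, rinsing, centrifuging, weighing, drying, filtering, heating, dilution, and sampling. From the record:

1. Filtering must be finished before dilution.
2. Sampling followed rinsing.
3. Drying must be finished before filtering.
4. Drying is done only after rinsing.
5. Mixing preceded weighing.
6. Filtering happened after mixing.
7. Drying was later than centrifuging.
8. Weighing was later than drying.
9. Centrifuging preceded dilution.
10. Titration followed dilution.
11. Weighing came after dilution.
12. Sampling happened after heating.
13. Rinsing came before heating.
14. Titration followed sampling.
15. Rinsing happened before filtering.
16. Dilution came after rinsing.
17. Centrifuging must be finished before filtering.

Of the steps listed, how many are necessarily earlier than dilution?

Directly stated before dilution: centrifuging, filtering, and rinsing.
Drying reaches dilution via drying → filtering → dilution.
Mixing reaches dilution via mixing → filtering → dilution.
No chain forces weighing (or any of the others) ahead of dilution.
That's centrifuging, drying, filtering, mixing, and rinsing — 5 in all.

5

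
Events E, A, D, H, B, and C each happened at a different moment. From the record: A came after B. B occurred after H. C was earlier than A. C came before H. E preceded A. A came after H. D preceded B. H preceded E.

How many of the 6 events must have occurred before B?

Directly stated before B: D and H.
C reaches B via C → H → B.
No chain forces E (or any of the others) ahead of B.
That's C, D, and H — 3 in all.

3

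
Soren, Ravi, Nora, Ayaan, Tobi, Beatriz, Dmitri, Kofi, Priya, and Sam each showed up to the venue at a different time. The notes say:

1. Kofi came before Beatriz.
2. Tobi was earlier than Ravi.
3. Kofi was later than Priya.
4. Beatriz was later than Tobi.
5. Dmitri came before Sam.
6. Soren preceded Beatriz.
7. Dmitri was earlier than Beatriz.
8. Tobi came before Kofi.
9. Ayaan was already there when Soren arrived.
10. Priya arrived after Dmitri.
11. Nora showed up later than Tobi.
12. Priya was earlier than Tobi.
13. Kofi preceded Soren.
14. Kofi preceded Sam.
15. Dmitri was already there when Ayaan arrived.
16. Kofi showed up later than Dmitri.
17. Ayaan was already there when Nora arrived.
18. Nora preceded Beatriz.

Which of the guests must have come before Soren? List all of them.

Directly stated before Soren: Ayaan and Kofi.
Dmitri reaches Soren via Dmitri → Kofi → Soren.
Priya reaches Soren via Priya → Kofi → Soren.
Tobi reaches Soren via Tobi → Kofi → Soren.

Ayaan, Dmitri, Kofi, Priya, Tobi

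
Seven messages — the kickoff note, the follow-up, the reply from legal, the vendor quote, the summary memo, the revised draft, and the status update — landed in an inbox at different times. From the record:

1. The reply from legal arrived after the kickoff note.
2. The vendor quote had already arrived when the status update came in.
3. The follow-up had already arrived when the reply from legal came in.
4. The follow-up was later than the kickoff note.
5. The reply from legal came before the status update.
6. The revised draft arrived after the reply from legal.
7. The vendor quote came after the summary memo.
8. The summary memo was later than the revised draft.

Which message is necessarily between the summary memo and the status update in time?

Tracing the constraints gives the summary memo → the vendor quote → the status update, so the vendor quote sits after the summary memo and before the status update.
No other message is forced both after the summary memo and before the status update.

the vendor quote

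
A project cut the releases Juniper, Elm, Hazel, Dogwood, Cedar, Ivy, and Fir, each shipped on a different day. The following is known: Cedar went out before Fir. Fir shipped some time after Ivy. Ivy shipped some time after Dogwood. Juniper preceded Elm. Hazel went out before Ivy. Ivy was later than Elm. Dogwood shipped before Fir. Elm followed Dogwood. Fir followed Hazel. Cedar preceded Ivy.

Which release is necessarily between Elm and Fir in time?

Ivy

Tracing the constraints gives Elm → Ivy → Fir, so Ivy sits after Elm and before Fir.
No other release is forced both after Elm and before Fir.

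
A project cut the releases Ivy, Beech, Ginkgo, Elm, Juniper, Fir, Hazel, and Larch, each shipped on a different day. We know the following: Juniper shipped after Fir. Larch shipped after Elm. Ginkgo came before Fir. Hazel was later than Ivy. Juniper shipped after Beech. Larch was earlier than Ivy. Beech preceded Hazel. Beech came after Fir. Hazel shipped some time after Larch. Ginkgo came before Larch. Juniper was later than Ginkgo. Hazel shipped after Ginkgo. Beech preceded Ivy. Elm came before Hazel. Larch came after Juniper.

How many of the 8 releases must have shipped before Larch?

5

Directly stated before Larch: Elm, Ginkgo, and Juniper.
Beech reaches Larch via Beech → Juniper → Larch.
Fir reaches Larch via Fir → Juniper → Larch.
That's Beech, Elm, Fir, Ginkgo, and Juniper — 5 in all.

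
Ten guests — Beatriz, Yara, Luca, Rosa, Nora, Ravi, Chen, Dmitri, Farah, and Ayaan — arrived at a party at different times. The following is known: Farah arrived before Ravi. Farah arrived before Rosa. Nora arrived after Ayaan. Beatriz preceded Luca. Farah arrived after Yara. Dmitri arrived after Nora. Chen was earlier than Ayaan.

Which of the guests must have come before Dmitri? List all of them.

Directly stated before Dmitri: Nora.
Ayaan reaches Dmitri via Ayaan → Nora → Dmitri.
Chen reaches Dmitri via Chen → Ayaan → Nora → Dmitri.
No chain forces Luca (or any of the others) ahead of Dmitri.

Ayaan, Chen, Nora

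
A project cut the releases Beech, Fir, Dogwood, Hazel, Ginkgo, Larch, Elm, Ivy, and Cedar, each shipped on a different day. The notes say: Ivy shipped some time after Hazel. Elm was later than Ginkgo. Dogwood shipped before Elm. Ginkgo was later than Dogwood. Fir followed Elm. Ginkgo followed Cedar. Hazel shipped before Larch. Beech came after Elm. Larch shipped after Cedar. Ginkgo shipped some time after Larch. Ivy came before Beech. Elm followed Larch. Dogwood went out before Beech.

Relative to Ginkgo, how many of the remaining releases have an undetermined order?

1

Forced before Ginkgo: Cedar, Dogwood, Hazel, and Larch; forced after Ginkgo: Beech, Elm, and Fir.
That leaves Ivy with no forced order relative to Ginkgo — 1.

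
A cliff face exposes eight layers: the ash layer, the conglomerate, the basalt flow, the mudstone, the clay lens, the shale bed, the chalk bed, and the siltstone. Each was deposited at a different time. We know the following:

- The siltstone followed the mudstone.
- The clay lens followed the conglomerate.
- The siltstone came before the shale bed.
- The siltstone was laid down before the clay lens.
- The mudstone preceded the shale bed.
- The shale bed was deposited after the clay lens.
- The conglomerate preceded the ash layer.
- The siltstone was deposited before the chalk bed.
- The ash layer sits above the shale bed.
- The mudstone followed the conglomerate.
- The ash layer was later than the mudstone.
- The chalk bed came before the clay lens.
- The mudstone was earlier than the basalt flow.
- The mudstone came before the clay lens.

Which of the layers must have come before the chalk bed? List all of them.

the conglomerate, the mudstone, the siltstone

Directly stated before the chalk bed: the siltstone.
The conglomerate reaches the chalk bed via the conglomerate → the mudstone → the siltstone → the chalk bed.
The mudstone reaches the chalk bed via the mudstone → the siltstone → the chalk bed.
No chain forces the basalt flow (or any of the others) ahead of the chalk bed.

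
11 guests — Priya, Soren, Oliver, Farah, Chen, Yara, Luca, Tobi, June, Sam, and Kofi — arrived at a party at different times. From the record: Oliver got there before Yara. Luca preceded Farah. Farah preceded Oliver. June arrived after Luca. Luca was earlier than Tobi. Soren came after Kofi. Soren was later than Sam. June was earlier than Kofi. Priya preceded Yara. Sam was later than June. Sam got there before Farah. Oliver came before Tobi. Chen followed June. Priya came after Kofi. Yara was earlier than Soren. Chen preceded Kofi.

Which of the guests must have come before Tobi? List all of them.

Farah, June, Luca, Oliver, Sam

Directly stated before Tobi: Luca and Oliver.
Farah reaches Tobi via Farah → Oliver → Tobi.
June reaches Tobi via June → Sam → Farah → Oliver → Tobi.
Sam reaches Tobi via Sam → Farah → Oliver → Tobi.
No chain forces Priya (or any of the others) ahead of Tobi.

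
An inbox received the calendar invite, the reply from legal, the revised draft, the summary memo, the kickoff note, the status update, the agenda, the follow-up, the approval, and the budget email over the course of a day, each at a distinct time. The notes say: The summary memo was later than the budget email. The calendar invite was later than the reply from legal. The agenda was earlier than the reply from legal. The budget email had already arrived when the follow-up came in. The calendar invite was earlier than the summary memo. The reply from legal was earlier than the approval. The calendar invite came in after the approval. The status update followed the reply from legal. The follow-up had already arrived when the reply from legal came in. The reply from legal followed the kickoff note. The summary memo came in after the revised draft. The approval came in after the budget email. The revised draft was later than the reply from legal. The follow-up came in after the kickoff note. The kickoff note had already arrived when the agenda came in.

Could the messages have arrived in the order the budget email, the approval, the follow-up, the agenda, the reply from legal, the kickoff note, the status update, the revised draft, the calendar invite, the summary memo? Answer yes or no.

The constraints require the kickoff note before the agenda, but in the proposed sequence the agenda appears ahead of the kickoff note. That one violation is enough.

no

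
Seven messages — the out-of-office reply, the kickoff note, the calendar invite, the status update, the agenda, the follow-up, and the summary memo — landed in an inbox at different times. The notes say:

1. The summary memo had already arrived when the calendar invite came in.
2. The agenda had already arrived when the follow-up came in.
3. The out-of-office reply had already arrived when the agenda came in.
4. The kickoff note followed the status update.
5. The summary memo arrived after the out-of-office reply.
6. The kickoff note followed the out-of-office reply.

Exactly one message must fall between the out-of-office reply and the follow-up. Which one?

the agenda

Tracing the constraints gives the out-of-office reply → the agenda → the follow-up, so the agenda sits after the out-of-office reply and before the follow-up.
No other message is forced both after the out-of-office reply and before the follow-up.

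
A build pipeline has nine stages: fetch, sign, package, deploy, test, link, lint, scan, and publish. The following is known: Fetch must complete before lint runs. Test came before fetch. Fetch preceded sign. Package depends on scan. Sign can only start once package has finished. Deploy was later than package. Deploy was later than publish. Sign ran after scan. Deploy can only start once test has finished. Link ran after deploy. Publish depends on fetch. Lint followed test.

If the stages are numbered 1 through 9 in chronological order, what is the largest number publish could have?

7

Publish must come before deploy and link — 2 stages forced after it.
Everything else can be placed before publish in some valid order, so publish can sit as late as position 9 − 2 = 7.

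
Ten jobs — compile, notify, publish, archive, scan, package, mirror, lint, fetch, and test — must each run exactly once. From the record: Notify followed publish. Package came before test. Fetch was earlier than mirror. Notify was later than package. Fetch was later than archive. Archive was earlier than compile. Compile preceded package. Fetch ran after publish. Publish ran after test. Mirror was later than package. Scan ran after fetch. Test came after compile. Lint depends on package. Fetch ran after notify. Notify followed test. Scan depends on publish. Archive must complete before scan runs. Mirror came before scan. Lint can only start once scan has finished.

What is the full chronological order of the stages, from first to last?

The constraints fix every adjacent pair, so only one ordering works:
archive → compile → package → test → publish → notify → fetch → mirror → scan → lint.

archive, compile, package, test, publish, notify, fetch, mirror, scan, lint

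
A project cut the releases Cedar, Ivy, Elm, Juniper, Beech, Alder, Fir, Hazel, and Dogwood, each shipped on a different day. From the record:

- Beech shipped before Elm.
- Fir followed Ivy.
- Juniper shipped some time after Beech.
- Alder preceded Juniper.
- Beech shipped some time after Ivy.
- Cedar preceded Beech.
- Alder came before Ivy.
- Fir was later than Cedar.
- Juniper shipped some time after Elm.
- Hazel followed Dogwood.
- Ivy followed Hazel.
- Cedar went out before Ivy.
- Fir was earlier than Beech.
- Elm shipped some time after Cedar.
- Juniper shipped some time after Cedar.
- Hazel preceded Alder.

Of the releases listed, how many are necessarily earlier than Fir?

Directly stated before Fir: Cedar and Ivy.
Alder reaches Fir via Alder → Ivy → Fir.
Dogwood reaches Fir via Dogwood → Hazel → Ivy → Fir.
Hazel reaches Fir via Hazel → Ivy → Fir.
That's Alder, Cedar, Dogwood, Hazel, and Ivy — 5 in all.

5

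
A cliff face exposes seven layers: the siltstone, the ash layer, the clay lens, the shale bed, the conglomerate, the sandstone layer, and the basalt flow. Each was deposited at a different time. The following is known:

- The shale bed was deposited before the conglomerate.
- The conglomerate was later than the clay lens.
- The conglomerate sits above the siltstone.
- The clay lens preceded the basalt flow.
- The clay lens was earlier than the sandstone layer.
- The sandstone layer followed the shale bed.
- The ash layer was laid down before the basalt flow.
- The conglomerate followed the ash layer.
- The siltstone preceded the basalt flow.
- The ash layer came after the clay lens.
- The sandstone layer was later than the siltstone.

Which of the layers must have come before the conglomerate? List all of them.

the ash layer, the clay lens, the shale bed, the siltstone

Directly stated before the conglomerate: the ash layer, the clay lens, the shale bed, and the siltstone.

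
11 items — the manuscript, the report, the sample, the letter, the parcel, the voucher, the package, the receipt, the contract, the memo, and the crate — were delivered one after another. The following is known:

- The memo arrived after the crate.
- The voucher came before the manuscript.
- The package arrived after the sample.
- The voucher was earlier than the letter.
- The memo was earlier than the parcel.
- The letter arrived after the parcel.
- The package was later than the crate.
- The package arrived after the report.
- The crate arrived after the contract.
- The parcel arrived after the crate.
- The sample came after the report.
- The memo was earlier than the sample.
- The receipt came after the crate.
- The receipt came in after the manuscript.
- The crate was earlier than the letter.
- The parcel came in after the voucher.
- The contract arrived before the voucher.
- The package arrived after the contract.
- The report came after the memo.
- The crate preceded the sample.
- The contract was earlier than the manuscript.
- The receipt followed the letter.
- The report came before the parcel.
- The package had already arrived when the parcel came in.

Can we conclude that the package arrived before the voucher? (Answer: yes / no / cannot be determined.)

cannot be determined

No chain of stated constraints runs from the package to the voucher, and none runs from the voucher to the package either.
So the relative order of the package and the voucher is not fixed by the given facts.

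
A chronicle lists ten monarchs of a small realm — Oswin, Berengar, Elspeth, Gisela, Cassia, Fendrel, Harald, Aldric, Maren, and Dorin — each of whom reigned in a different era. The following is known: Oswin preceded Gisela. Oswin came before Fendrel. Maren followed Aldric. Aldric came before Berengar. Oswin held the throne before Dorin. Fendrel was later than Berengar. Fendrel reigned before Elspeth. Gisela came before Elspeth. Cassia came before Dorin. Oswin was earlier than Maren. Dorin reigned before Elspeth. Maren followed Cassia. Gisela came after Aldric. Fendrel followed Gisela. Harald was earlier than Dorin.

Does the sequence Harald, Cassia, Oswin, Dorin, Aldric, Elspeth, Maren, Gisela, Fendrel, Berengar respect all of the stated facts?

The constraints require Berengar before Fendrel, but in the proposed sequence Fendrel appears ahead of Berengar. That one violation is enough.

no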